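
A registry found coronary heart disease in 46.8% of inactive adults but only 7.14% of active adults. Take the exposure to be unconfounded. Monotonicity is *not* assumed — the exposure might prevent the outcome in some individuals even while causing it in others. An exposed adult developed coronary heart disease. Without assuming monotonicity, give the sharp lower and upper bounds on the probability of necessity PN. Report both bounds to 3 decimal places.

p₁ = 0.468, p₀ = 0.0714.
Under exogeneity alone the bounds on PN are max{0,(p₁−p₀)/p₁} ≤ PN ≤ min{1,(1−p₀)/p₁}.
  lower = (p₁ − p₀)/p₁ = 0.3966 / 0.468 ≈ 0.8474
  upper = min{1, (1 − p₀)/p₁} = 0.9286 / 0.468 ≈ 1.9842 → capped at 1

0.847 ≤ PN ≤ 1.000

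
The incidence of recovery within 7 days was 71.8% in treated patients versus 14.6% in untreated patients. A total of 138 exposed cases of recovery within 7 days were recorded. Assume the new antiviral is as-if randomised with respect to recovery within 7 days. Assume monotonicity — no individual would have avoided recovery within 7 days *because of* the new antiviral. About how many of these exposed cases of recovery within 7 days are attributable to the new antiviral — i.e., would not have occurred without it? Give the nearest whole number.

p₁ = 0.718, p₀ = 0.146.
PN = (p₁ − p₀)/p₁ = (0.718 − 0.146) / 0.718 ≈ 0.79666.
Attributable cases ≈ PN × (exposed cases) = 0.79666 × 138 ≈ 109.94.

about 110 cases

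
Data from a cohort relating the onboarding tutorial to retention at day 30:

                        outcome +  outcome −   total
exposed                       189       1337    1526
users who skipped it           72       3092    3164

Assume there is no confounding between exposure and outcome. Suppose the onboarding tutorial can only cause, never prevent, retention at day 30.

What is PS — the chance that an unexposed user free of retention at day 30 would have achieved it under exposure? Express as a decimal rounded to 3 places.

PS ≈ 0.103

p₁ = P(outcome | exposed) = 189/1526 = 0.12385
p₀ = P(outcome | unexposed) = 72/3164 = 0.022756
Under exogeneity and monotonicity, PS = (p₁ − p₀)/(1 − p₀).
PS = (0.12385 − 0.022756) / 0.97724 ≈ 0.1035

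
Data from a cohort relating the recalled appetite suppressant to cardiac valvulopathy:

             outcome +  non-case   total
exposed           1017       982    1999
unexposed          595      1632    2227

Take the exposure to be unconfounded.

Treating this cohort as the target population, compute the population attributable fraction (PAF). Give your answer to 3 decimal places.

p₁ = P(outcome | exposed) = 1017/1999 = 0.50875
p₀ = P(outcome | unexposed) = 595/2227 = 0.26718
Exposure prevalence π = 1999/4226 = 0.47302; overall risk P(Y=1) = 0.38145.
Under exogeneity, PAF = [P(Y=1) − p₀]/P(Y=1).
PAF = (0.38145 − 0.26718) / 0.38145 ≈ 0.2996

PAF ≈ 0.300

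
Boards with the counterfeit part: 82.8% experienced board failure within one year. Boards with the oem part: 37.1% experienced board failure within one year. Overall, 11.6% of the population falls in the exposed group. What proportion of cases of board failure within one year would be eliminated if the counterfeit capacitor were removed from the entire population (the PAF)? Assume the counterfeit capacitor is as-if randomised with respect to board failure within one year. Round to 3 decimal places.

p₁ = 0.828, p₀ = 0.371.
Overall risk P(Y=1) = π·p₁ + (1−π)·p₀ = 0.116×0.828 + 0.884×0.371 = 0.42401.
Under exogeneity, PAF = [P(Y=1) − p₀] / P(Y=1).
PAF = (0.42401 − 0.371) / 0.42401 ≈ 0.1250

PAF ≈ 0.125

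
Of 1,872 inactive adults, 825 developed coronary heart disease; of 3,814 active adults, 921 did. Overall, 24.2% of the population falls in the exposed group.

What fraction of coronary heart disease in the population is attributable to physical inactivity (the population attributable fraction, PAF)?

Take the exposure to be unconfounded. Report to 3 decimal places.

p₁ = P(outcome | exposed) = 825/1872 = 0.44071
p₀ = P(outcome | unexposed) = 921/3814 = 0.24148
Overall risk P(Y=1) = π·p₁ + (1−π)·p₀ = 0.242×0.44071 + 0.758×0.24148 = 0.28969.
Under exogeneity, PAF = [P(Y=1) − p₀] / P(Y=1).
PAF = (0.28969 − 0.24148) / 0.28969 ≈ 0.1664

PAF ≈ 0.166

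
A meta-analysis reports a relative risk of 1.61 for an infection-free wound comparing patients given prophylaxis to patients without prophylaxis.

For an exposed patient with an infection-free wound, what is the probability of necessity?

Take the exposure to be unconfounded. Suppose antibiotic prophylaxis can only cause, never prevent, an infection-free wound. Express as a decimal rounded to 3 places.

Under exogeneity and monotonicity, PN = (RR − 1) / RR = 1 − 1/RR.
PN = (1.61 − 1) / 1.61 = 0.61 / 1.61 ≈ 0.3789

PN ≈ 0.379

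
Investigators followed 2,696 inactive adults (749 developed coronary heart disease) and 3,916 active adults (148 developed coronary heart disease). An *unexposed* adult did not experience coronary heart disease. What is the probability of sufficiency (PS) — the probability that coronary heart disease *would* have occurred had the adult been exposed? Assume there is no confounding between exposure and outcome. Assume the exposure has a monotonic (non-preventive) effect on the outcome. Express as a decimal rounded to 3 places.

p₁ = P(outcome | exposed) = 749/2696 = 0.27782
p₀ = P(outcome | unexposed) = 148/3916 = 0.037794
Under exogeneity and monotonicity, PS = (p₁ − p₀) / (1 − p₀).
PS = (0.27782 − 0.037794) / (1 − 0.037794) = 0.24003 / 0.96221 ≈ 0.2495

PS ≈ 0.249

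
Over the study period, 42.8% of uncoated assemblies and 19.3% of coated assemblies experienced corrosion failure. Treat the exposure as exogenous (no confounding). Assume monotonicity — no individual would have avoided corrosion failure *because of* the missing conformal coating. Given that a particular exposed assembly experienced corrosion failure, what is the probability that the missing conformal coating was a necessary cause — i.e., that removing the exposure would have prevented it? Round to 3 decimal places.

PN ≈ 0.549

p₁ = 0.428, p₀ = 0.193.
Under exogeneity and monotonicity, PN = (p₁ − p₀) / p₁.
PN = (0.428 − 0.193) / 0.428 = 0.235 / 0.428 ≈ 0.5491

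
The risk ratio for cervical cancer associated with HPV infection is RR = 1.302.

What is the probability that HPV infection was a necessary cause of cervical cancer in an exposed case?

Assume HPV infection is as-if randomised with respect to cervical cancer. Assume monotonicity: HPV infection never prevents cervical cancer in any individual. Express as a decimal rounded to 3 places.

PN ≈ 0.232

Under exogeneity and monotonicity, PN = (RR − 1) / RR = 1 − 1/RR.
PN = (1.302 − 1) / 1.302 = 0.302 / 1.302 ≈ 0.2320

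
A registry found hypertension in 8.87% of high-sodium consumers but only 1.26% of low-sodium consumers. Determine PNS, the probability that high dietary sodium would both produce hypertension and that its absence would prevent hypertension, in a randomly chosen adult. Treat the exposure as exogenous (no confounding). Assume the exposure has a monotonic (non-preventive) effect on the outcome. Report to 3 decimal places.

PNS ≈ 0.076

p₁ = 0.0887, p₀ = 0.0126.
Under exogeneity and monotonicity, PNS = p₁ − p₀.
PNS = 0.0887 − 0.0126 = 0.0761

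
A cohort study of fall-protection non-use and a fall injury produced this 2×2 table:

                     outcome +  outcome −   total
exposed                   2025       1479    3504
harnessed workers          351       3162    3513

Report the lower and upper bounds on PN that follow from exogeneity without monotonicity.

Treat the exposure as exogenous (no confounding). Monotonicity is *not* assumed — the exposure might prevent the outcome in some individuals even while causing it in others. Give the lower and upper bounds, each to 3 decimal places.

p₁ = P(outcome | exposed) = 2025/3504 = 0.57791
p₀ = P(outcome | unexposed) = 351/3513 = 0.099915
Under exogeneity alone the bounds on PN are max{0,(p₁−p₀)/p₁} ≤ PN ≤ min{1,(1−p₀)/p₁}.
  lower = (p₁ − p₀)/p₁ = 0.478 / 0.57791 ≈ 0.8271
  upper = min{1, (1 − p₀)/p₁} = 0.90009 / 0.57791 ≈ 1.5575 → capped at 1

0.827 ≤ PN ≤ 1.000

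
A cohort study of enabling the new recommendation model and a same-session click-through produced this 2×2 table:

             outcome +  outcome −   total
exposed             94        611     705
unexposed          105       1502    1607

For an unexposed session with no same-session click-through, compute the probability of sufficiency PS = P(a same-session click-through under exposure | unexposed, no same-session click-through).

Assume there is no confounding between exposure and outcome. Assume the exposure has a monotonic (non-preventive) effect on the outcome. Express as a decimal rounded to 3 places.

p₁ = P(outcome | exposed) = 94/705 = 0.13333
p₀ = P(outcome | unexposed) = 105/1607 = 0.065339
Under exogeneity and monotonicity, PS = (p₁ − p₀)/(1 − p₀).
PS = (0.13333 − 0.065339) / 0.93466 ≈ 0.0727

PS ≈ 0.073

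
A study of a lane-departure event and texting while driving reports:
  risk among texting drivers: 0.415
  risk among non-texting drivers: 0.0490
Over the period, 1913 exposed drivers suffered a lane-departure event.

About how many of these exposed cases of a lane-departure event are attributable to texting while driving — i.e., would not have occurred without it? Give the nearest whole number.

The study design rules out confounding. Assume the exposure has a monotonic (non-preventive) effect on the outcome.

Let p₁ = 0.415, p₀ = 0.049.
PN = (p₁ − p₀)/p₁ = (0.415 − 0.049) / 0.415 ≈ 0.88193.
Attributable cases ≈ PN × (exposed cases) = 0.88193 × 1913 ≈ 1687.13.

about 1687 cases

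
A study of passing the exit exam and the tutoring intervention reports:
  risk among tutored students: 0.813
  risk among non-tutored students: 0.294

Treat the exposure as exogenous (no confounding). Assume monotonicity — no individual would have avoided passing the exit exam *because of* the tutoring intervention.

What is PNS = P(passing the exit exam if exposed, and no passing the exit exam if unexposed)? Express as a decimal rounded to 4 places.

PNS ≈ 0.5190

Let p₁ = 0.813, p₀ = 0.294.
Under exogeneity and monotonicity, PNS = p₁ − p₀.
PNS = 0.813 − 0.294 = 0.519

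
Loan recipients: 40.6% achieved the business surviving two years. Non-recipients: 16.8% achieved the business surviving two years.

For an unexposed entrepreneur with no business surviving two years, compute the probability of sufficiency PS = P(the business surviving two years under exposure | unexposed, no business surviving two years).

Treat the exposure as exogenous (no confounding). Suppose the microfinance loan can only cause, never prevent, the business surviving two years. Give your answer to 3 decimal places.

PS ≈ 0.286

p₁ = 0.406, p₀ = 0.168.
Under exogeneity and monotonicity, PS = (p₁ − p₀) / (1 − p₀).
PS = (0.406 − 0.168) / (1 − 0.168) = 0.238 / 0.832 ≈ 0.2861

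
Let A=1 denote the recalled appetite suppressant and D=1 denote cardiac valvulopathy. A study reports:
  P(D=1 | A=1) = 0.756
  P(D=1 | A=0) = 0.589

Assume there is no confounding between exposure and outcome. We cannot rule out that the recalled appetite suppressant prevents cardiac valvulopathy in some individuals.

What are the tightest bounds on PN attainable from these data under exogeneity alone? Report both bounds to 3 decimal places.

Let p₁ = 0.756, p₀ = 0.589.
Under exogeneity alone the bounds on PN are max{0,(p₁−p₀)/p₁} ≤ PN ≤ min{1,(1−p₀)/p₁}.
  lower = (p₁ − p₀)/p₁ = 0.167 / 0.756 ≈ 0.2209
  upper = min{1, (1 − p₀)/p₁} = 0.411 / 0.756 ≈ 0.5437

0.221 ≤ PN ≤ 0.544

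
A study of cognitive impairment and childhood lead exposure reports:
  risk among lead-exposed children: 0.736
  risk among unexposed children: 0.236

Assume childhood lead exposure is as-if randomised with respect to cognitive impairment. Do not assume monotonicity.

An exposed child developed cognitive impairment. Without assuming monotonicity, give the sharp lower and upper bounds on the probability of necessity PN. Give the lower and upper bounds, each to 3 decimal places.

Let p₁ = 0.736, p₀ = 0.236.
Under exogeneity alone the bounds on PN are max{0,(p₁−p₀)/p₁} ≤ PN ≤ min{1,(1−p₀)/p₁}.
  lower = (p₁ − p₀)/p₁ = 0.5 / 0.736 ≈ 0.6793
  upper = min{1, (1 − p₀)/p₁} = 0.764 / 0.736 ≈ 1.0380 → capped at 1

0.679 ≤ PN ≤ 1.000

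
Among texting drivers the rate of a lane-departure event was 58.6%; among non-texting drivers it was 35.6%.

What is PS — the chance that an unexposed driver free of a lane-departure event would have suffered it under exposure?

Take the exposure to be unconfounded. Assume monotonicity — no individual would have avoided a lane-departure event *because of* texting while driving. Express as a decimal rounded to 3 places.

PS ≈ 0.357

p₁ = 0.586, p₀ = 0.356.
Under exogeneity and monotonicity, PS = (p₁ − p₀) / (1 − p₀).
PS = (0.586 − 0.356) / (1 − 0.356) = 0.23 / 0.644 ≈ 0.3571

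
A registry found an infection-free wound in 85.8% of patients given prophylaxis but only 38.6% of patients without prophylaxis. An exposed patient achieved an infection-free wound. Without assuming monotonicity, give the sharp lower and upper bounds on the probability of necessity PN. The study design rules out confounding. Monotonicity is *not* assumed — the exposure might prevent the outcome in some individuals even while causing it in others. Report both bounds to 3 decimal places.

0.550 ≤ PN ≤ 0.716

p₁ = 0.858, p₀ = 0.386.
Under exogeneity alone the bounds on PN are max{0,(p₁−p₀)/p₁} ≤ PN ≤ min{1,(1−p₀)/p₁}.
  lower = (p₁ − p₀)/p₁ = 0.472 / 0.858 ≈ 0.5501
  upper = min{1, (1 − p₀)/p₁} = 0.614 / 0.858 ≈ 0.7156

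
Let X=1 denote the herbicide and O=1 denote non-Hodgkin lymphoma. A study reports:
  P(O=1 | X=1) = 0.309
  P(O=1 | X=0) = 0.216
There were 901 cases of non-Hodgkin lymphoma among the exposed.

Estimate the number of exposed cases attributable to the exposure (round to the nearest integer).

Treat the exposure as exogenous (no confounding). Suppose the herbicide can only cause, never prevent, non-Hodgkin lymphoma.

about 271 cases

Let p₁ = 0.309, p₀ = 0.216.
PN = (p₁ − p₀)/p₁ = (0.309 − 0.216) / 0.309 ≈ 0.30097.
Attributable cases ≈ PN × (exposed cases) = 0.30097 × 901 ≈ 271.17.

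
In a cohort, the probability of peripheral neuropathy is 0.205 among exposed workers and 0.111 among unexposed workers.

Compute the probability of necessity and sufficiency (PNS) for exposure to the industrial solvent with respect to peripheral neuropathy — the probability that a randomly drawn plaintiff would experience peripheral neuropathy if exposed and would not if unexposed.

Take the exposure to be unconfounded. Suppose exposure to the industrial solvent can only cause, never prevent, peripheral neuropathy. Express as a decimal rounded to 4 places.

Let p₁ = 0.205, p₀ = 0.111.
Under exogeneity and monotonicity, PNS = p₁ − p₀.
PNS = 0.205 − 0.111 = 0.094

PNS ≈ 0.0940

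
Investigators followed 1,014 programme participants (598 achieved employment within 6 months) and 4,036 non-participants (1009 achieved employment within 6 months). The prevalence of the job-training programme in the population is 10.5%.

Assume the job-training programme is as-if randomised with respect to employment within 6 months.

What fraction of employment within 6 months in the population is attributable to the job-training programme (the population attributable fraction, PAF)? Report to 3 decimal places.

PAF ≈ 0.125

p₁ = P(outcome | exposed) = 598/1014 = 0.58974
p₀ = P(outcome | unexposed) = 1009/4036 = 0.25
Overall risk P(Y=1) = π·p₁ + (1−π)·p₀ = 0.105×0.58974 + 0.895×0.25 = 0.28567.
Under exogeneity, PAF = [P(Y=1) − p₀] / P(Y=1).
PAF = (0.28567 − 0.25) / 0.28567 ≈ 0.1249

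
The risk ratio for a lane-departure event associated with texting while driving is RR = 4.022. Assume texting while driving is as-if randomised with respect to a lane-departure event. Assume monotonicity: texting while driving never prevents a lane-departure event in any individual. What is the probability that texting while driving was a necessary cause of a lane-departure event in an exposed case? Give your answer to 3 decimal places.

Under exogeneity and monotonicity, PN = (RR − 1) / RR = 1 − 1/RR.
PN = (4.022 − 1) / 4.022 = 3.022 / 4.022 ≈ 0.7514

PN ≈ 0.751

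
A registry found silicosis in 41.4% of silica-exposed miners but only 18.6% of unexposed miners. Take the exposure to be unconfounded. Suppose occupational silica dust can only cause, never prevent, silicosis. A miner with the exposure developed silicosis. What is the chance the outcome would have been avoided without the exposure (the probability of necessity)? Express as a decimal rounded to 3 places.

p₁ = 0.414, p₀ = 0.186.
Under exogeneity and monotonicity, PN = (p₁ − p₀) / p₁.
PN = (0.414 − 0.186) / 0.414 = 0.228 / 0.414 ≈ 0.5507

PN ≈ 0.551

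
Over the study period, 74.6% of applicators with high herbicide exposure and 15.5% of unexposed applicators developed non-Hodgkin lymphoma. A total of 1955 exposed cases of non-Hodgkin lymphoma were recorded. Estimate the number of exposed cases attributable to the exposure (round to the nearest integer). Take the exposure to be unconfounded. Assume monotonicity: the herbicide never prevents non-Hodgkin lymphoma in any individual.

p₁ = 0.746, p₀ = 0.155.
PN = (p₁ − p₀)/p₁ = (0.746 − 0.155) / 0.746 ≈ 0.79223.
Attributable cases ≈ PN × (exposed cases) = 0.79223 × 1955 ≈ 1548.80.

about 1549 cases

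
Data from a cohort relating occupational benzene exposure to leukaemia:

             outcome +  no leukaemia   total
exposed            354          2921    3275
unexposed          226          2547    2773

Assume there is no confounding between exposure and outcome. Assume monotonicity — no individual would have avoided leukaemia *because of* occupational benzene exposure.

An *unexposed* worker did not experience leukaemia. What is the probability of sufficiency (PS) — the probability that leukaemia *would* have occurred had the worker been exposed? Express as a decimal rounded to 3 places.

PS ≈ 0.029

p₁ = P(outcome | exposed) = 354/3275 = 0.10809
p₀ = P(outcome | unexposed) = 226/2773 = 0.0815
Under exogeneity and monotonicity, PS = (p₁ − p₀)/(1 − p₀).
PS = (0.10809 − 0.0815) / 0.9185 ≈ 0.0290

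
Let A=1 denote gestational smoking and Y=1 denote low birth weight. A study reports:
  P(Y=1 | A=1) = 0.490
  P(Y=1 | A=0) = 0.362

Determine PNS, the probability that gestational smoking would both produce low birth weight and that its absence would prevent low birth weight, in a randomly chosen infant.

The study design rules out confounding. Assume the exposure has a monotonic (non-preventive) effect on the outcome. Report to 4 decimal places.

PNS ≈ 0.1280

Let p₁ = 0.49, p₀ = 0.362.
Under exogeneity and monotonicity, PNS = p₁ − p₀.
PNS = 0.49 − 0.362 = 0.128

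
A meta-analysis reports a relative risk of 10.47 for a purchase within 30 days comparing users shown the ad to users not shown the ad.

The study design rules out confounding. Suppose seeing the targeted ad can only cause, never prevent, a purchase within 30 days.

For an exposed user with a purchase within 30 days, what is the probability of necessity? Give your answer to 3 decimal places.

PN ≈ 0.904

Under exogeneity and monotonicity, PN = (RR − 1) / RR = 1 − 1/RR.
PN = (10.47 − 1) / 10.47 = 9.47 / 10.47 ≈ 0.9045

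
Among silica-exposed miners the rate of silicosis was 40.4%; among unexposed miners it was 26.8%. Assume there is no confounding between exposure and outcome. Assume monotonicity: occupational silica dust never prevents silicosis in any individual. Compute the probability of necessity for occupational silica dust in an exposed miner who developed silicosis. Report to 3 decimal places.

PN ≈ 0.337

p₁ = 0.404, p₀ = 0.268.
Under exogeneity and monotonicity, PN = (p₁ − p₀) / p₁.
PN = (0.404 − 0.268) / 0.404 = 0.136 / 0.404 ≈ 0.3366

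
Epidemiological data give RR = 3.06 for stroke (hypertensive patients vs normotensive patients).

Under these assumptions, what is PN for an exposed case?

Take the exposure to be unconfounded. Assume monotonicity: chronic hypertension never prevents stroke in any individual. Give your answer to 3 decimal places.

Under exogeneity and monotonicity, PN = (RR − 1) / RR = 1 − 1/RR.
PN = (3.06 − 1) / 3.06 = 2.06 / 3.06 ≈ 0.6732

PN ≈ 0.673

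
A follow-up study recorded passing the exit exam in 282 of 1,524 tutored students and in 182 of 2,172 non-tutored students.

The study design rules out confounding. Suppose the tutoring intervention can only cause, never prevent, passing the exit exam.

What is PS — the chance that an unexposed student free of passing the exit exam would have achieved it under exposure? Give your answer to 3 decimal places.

p₁ = P(outcome | exposed) = 282/1524 = 0.18504
p₀ = P(outcome | unexposed) = 182/2172 = 0.083794
Under exogeneity and monotonicity, PS = (p₁ − p₀) / (1 − p₀).
PS = (0.18504 − 0.083794) / (1 − 0.083794) = 0.10125 / 0.91621 ≈ 0.1105

PS ≈ 0.111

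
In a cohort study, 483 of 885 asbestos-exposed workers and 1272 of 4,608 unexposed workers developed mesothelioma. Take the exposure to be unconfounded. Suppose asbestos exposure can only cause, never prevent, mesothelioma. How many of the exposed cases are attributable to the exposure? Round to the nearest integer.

about 239 cases

p₁ = P(outcome | exposed) = 483/885 = 0.54576
p₀ = P(outcome | unexposed) = 1272/4608 = 0.27604
PN = (p₁ − p₀)/p₁ = (0.54576 − 0.27604) / 0.54576 ≈ 0.49421.
Attributable cases ≈ PN × (exposed cases) = 0.49421 × 483 ≈ 238.70.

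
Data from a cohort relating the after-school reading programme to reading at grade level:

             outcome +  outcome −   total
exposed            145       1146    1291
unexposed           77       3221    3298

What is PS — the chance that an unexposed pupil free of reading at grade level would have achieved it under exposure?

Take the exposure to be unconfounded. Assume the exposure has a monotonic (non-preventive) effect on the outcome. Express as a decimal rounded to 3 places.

p₁ = P(outcome | exposed) = 145/1291 = 0.11232
p₀ = P(outcome | unexposed) = 77/3298 = 0.023347
Under exogeneity and monotonicity, PS = (p₁ − p₀) / (1 − p₀).
PS = (0.11232 − 0.023347) / (1 − 0.023347) = 0.088969 / 0.97665 ≈ 0.0911

PS ≈ 0.091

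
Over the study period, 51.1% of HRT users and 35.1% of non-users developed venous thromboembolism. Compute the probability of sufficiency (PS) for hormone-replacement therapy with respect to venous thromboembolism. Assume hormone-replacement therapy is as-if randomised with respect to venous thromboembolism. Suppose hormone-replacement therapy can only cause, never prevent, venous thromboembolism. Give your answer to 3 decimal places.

p₁ = 0.511, p₀ = 0.351.
Under exogeneity and monotonicity, PS = (p₁ − p₀) / (1 − p₀).
PS = (0.511 − 0.351) / (1 − 0.351) = 0.16 / 0.649 ≈ 0.2465

PS ≈ 0.247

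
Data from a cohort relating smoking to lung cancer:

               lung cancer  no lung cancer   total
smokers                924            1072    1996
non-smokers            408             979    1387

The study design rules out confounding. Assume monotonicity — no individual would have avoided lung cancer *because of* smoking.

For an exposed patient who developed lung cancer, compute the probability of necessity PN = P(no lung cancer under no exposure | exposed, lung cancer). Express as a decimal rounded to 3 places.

p₁ = P(outcome | exposed) = 924/1996 = 0.46293
p₀ = P(outcome | unexposed) = 408/1387 = 0.29416
Under exogeneity and monotonicity, PN = (p₁ − p₀) / p₁.
PN = (0.46293 − 0.29416) / 0.46293 = 0.16877 / 0.46293 ≈ 0.3646

PN ≈ 0.365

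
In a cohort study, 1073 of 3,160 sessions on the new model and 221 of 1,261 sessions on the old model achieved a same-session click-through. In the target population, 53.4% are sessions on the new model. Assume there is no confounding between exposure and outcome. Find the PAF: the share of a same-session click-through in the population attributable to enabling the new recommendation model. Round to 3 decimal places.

p₁ = P(outcome | exposed) = 1073/3160 = 0.33956
p₀ = P(outcome | unexposed) = 221/1261 = 0.17526
Overall risk P(Y=1) = π·p₁ + (1−π)·p₀ = 0.534×0.33956 + 0.466×0.17526 = 0.26299.
Under exogeneity, PAF = [P(Y=1) − p₀] / P(Y=1).
PAF = (0.26299 − 0.17526) / 0.26299 ≈ 0.3336

PAF ≈ 0.334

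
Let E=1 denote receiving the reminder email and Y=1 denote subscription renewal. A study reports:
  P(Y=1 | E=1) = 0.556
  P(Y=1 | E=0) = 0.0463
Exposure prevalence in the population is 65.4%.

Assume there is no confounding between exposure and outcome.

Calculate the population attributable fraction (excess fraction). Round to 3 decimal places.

PAF ≈ 0.878

Let p₁ = 0.556, p₀ = 0.0463.
Overall risk P(Y=1) = π·p₁ + (1−π)·p₀ = 0.654×0.556 + 0.346×0.0463 = 0.37964.
Under exogeneity, PAF = [P(Y=1) − p₀] / P(Y=1).
PAF = (0.37964 − 0.0463) / 0.37964 ≈ 0.8780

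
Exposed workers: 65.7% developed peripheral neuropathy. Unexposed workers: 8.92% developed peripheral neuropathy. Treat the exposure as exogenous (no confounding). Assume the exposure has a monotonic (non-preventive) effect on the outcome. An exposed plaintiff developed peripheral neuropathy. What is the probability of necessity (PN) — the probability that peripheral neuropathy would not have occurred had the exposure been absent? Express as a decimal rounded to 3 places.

PN ≈ 0.864

p₁ = 0.657, p₀ = 0.0892.
Under exogeneity and monotonicity, PN = (p₁ − p₀) / p₁.
PN = (0.657 − 0.0892) / 0.657 = 0.5678 / 0.657 ≈ 0.8642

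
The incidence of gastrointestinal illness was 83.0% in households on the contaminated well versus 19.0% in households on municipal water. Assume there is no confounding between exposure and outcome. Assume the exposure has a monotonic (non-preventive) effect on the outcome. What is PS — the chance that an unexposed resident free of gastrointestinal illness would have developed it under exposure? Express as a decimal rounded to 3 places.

PS ≈ 0.790

p₁ = 0.83, p₀ = 0.19.
Under exogeneity and monotonicity, PS = (p₁ − p₀) / (1 − p₀).
PS = (0.83 − 0.19) / (1 − 0.19) = 0.64 / 0.81 ≈ 0.7901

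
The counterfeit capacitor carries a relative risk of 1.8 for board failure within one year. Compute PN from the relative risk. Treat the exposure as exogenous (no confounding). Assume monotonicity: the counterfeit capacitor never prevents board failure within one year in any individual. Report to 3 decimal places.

PN ≈ 0.444

Under exogeneity and monotonicity, PN = (RR − 1) / RR = 1 − 1/RR.
PN = (1.8 − 1) / 1.8 = 0.8 / 1.8 ≈ 0.4444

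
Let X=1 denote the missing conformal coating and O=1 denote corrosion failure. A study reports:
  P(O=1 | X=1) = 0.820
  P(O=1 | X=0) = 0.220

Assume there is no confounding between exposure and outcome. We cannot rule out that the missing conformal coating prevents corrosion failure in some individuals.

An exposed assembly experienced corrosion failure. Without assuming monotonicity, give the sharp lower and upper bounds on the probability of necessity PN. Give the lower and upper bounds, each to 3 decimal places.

Let p₁ = 0.82, p₀ = 0.22.
Under exogeneity alone the bounds on PN are max{0,(p₁−p₀)/p₁} ≤ PN ≤ min{1,(1−p₀)/p₁}.
  lower = (p₁ − p₀)/p₁ = 0.6 / 0.82 ≈ 0.7317
  upper = min{1, (1 − p₀)/p₁} = 0.78 / 0.82 ≈ 0.9512

0.732 ≤ PN ≤ 0.951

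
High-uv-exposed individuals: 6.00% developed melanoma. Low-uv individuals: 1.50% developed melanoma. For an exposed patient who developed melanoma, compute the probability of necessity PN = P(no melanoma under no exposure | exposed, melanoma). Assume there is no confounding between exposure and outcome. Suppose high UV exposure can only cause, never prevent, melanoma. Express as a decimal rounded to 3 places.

p₁ = 0.06, p₀ = 0.015.
Under exogeneity and monotonicity, PN = (p₁ − p₀) / p₁.
PN = (0.06 − 0.015) / 0.06 = 0.045 / 0.06 ≈ 0.7500

PN ≈ 0.750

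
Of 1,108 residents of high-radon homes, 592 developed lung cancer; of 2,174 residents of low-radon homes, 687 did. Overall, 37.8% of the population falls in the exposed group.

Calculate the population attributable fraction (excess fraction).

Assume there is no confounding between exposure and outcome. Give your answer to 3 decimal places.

PAF ≈ 0.207

p₁ = P(outcome | exposed) = 592/1108 = 0.5343
p₀ = P(outcome | unexposed) = 687/2174 = 0.31601
Overall risk P(Y=1) = π·p₁ + (1−π)·p₀ = 0.378×0.5343 + 0.622×0.31601 = 0.39852.
Under exogeneity, PAF = [P(Y=1) − p₀] / P(Y=1).
PAF = (0.39852 − 0.31601) / 0.39852 ≈ 0.2070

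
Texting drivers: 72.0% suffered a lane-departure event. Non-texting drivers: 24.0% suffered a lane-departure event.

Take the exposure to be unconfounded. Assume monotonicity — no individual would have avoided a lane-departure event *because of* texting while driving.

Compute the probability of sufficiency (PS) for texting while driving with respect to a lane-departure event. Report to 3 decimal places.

PS ≈ 0.632

p₁ = 0.72, p₀ = 0.24.
Under exogeneity and monotonicity, PS = (p₁ − p₀) / (1 − p₀).
PS = (0.72 − 0.24) / (1 − 0.24) = 0.48 / 0.76 ≈ 0.6316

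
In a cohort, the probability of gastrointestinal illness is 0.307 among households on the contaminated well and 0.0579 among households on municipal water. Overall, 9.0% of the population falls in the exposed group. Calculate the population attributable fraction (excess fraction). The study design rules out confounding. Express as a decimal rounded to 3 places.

PAF ≈ 0.279

Let p₁ = 0.307, p₀ = 0.0579.
Overall risk P(Y=1) = π·p₁ + (1−π)·p₀ = 0.09×0.307 + 0.91×0.0579 = 0.080319.
Under exogeneity, PAF = [P(Y=1) − p₀] / P(Y=1).
PAF = (0.080319 − 0.0579) / 0.080319 ≈ 0.2791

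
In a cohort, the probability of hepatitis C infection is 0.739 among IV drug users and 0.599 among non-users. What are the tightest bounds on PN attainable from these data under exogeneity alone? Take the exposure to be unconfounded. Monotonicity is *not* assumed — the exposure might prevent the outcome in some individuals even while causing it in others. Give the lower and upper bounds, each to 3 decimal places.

0.189 ≤ PN ≤ 0.543

Let p₁ = 0.739, p₀ = 0.599.
Under exogeneity alone the bounds on PN are max{0,(p₁−p₀)/p₁} ≤ PN ≤ min{1,(1−p₀)/p₁}.
  lower = (p₁ − p₀)/p₁ = 0.14 / 0.739 ≈ 0.1894
  upper = min{1, (1 − p₀)/p₁} = 0.401 / 0.739 ≈ 0.5426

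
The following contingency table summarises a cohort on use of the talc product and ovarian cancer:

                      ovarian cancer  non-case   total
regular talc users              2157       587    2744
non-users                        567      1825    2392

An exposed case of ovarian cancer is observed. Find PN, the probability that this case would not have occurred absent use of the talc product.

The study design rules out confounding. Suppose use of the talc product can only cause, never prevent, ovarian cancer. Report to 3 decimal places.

p₁ = P(outcome | exposed) = 2157/2744 = 0.78608
p₀ = P(outcome | unexposed) = 567/2392 = 0.23704
Under exogeneity and monotonicity, PN = (p₁ − p₀)/p₁.
PN = (0.78608 − 0.23704) / 0.78608 ≈ 0.6985

PN ≈ 0.698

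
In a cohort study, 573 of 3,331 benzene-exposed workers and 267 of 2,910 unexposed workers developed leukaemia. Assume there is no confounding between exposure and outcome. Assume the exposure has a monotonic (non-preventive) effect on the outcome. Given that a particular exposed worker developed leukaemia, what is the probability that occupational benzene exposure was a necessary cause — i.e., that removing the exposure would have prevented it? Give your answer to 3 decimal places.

p₁ = P(outcome | exposed) = 573/3331 = 0.17202
p₀ = P(outcome | unexposed) = 267/2910 = 0.091753
Under exogeneity and monotonicity, PN = (p₁ − p₀) / p₁.
PN = (0.17202 − 0.091753) / 0.17202 = 0.080268 / 0.17202 ≈ 0.4666

PN ≈ 0.467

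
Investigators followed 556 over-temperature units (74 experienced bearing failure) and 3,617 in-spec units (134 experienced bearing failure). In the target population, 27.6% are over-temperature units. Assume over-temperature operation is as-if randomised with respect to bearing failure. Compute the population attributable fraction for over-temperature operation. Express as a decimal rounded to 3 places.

p₁ = P(outcome | exposed) = 74/556 = 0.13309
p₀ = P(outcome | unexposed) = 134/3617 = 0.037047
Overall risk P(Y=1) = π·p₁ + (1−π)·p₀ = 0.276×0.13309 + 0.724×0.037047 = 0.063556.
Under exogeneity, PAF = [P(Y=1) − p₀] / P(Y=1).
PAF = (0.063556 − 0.037047) / 0.063556 ≈ 0.4171

PAF ≈ 0.417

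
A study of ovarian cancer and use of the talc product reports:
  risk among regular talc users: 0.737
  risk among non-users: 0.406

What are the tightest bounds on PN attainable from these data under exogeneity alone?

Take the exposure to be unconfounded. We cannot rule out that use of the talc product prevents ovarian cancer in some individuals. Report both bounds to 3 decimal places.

Let p₁ = 0.737, p₀ = 0.406.
Under exogeneity alone the bounds on PN are max{0,(p₁−p₀)/p₁} ≤ PN ≤ min{1,(1−p₀)/p₁}.
  lower = (p₁ − p₀)/p₁ = 0.331 / 0.737 ≈ 0.4491
  upper = min{1, (1 − p₀)/p₁} = 0.594 / 0.737 ≈ 0.8060

0.449 ≤ PN ≤ 0.806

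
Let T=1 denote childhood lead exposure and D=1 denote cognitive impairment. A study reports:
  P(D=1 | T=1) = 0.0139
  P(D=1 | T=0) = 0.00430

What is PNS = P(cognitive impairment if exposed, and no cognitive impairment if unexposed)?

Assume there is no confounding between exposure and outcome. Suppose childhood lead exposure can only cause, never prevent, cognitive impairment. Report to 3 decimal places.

PNS ≈ 0.010

Let p₁ = 0.0139, p₀ = 0.0043.
Under exogeneity and monotonicity, PNS = p₁ − p₀.
PNS = 0.0139 − 0.0043 = 0.0096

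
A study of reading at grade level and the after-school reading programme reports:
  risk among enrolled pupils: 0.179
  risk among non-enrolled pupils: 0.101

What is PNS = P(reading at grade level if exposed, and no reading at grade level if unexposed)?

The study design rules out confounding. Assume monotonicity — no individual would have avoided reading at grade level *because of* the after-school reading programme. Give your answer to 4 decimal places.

PNS ≈ 0.0780

Let p₁ = 0.179, p₀ = 0.101.
Under exogeneity and monotonicity, PNS = p₁ − p₀.
PNS = 0.179 − 0.101 = 0.078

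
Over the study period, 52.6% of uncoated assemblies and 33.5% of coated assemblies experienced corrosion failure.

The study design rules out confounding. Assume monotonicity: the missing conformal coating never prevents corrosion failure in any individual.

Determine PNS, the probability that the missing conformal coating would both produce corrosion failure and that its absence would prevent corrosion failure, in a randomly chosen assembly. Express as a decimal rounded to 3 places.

PNS ≈ 0.191

p₁ = 0.526, p₀ = 0.335.
Under exogeneity and monotonicity, PNS = p₁ − p₀.
PNS = 0.526 − 0.335 = 0.191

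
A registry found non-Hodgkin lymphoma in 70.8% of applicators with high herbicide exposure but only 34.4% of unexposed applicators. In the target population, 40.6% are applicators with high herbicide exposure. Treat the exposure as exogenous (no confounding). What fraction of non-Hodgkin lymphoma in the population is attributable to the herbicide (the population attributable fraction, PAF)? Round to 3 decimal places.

p₁ = 0.708, p₀ = 0.344.
Overall risk P(Y=1) = π·p₁ + (1−π)·p₀ = 0.406×0.708 + 0.594×0.344 = 0.49178.
Under exogeneity, PAF = [P(Y=1) − p₀] / P(Y=1).
PAF = (0.49178 − 0.344) / 0.49178 ≈ 0.3005

PAF ≈ 0.301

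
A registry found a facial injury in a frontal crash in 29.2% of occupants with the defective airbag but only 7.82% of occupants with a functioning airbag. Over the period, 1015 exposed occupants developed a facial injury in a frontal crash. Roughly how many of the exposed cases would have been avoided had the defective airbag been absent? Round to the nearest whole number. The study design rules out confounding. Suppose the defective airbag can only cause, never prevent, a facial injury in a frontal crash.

about 743 cases

p₁ = 0.292, p₀ = 0.0782.
PN = (p₁ − p₀)/p₁ = (0.292 − 0.0782) / 0.292 ≈ 0.73219.
Attributable cases ≈ PN × (exposed cases) = 0.73219 × 1015 ≈ 743.17.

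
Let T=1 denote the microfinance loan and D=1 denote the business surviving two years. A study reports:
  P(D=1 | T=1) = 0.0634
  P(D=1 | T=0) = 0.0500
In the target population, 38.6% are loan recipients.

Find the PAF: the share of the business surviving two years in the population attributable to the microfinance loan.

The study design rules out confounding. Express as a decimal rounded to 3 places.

Let p₁ = 0.0634, p₀ = 0.05.
Overall risk P(Y=1) = π·p₁ + (1−π)·p₀ = 0.386×0.0634 + 0.614×0.05 = 0.055172.
Under exogeneity, PAF = [P(Y=1) − p₀] / P(Y=1).
PAF = (0.055172 − 0.05) / 0.055172 ≈ 0.0937

PAF ≈ 0.094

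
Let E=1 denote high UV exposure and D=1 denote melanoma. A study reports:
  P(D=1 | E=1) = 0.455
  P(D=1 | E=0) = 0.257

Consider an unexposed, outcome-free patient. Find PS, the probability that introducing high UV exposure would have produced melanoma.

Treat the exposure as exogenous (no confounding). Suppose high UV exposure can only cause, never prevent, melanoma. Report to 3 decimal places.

Let p₁ = 0.455, p₀ = 0.257.
Under exogeneity and monotonicity, PS = (p₁ − p₀) / (1 − p₀).
PS = (0.455 − 0.257) / (1 − 0.257) = 0.198 / 0.743 ≈ 0.2665

PS ≈ 0.266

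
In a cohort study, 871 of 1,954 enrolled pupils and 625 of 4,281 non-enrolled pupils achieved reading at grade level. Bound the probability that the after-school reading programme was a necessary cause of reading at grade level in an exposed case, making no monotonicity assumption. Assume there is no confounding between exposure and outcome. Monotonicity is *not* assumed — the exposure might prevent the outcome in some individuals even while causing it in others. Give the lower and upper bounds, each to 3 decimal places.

p₁ = P(outcome | exposed) = 871/1954 = 0.44575
p₀ = P(outcome | unexposed) = 625/4281 = 0.14599
Under exogeneity alone the bounds on PN are max{0,(p₁−p₀)/p₁} ≤ PN ≤ min{1,(1−p₀)/p₁}.
  lower = (p₁ − p₀)/p₁ = 0.29976 / 0.44575 ≈ 0.6725
  upper = min{1, (1 − p₀)/p₁} = 0.85401 / 0.44575 ≈ 1.9159 → capped at 1

0.672 ≤ PN ≤ 1.000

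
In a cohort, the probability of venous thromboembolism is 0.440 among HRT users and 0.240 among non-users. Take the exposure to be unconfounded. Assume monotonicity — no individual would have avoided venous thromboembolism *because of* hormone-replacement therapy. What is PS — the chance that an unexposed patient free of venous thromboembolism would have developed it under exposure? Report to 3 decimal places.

PS ≈ 0.263

Let p₁ = 0.44, p₀ = 0.24.
Under exogeneity and monotonicity, PS = (p₁ − p₀) / (1 − p₀).
PS = (0.44 − 0.24) / (1 − 0.24) = 0.2 / 0.76 ≈ 0.2632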